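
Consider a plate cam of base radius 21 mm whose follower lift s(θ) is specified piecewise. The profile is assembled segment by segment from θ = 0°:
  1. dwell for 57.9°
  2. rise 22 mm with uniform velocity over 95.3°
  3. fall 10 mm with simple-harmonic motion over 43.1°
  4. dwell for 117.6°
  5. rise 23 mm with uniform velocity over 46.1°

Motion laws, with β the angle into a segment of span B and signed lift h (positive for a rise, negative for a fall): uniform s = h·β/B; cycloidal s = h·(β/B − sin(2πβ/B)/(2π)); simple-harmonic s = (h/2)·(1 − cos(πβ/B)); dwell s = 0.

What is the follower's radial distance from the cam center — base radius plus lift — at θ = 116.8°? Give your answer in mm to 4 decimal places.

seg 1 [0°–57.9°] dwell: s stays 0.0000
seg 2 [57.9°–153.2°] uniform, h=22: θ=116.8° here. β=58.9, B=95.3. 22·58.9/95.3 = 13.5971 → s = 13.5971
radial distance = base radius + s = 21 + 13.5971 = 34.5971

34.5971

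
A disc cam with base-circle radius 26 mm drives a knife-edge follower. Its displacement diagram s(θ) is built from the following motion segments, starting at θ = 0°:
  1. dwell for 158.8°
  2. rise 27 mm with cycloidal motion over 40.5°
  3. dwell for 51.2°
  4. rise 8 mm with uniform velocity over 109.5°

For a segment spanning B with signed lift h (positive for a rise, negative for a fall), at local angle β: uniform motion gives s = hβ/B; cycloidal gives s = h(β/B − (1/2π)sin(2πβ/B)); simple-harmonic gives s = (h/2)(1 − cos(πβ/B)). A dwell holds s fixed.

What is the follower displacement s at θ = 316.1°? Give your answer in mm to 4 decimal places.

seg 1 [0°–158.8°] dwell: s stays 0.0000
seg 2 [158.8°–199.3°] cycloidal, h=27: full span → s += 27 → s = 27.0000
seg 3 [199.3°–250.5°] dwell: s stays 27.0000
seg 4 [250.5°–360°] uniform, h=8: θ=316.1° here. β=65.6, B=109.5. 8·65.6/109.5 = 4.7927 → s = 31.7927

31.7927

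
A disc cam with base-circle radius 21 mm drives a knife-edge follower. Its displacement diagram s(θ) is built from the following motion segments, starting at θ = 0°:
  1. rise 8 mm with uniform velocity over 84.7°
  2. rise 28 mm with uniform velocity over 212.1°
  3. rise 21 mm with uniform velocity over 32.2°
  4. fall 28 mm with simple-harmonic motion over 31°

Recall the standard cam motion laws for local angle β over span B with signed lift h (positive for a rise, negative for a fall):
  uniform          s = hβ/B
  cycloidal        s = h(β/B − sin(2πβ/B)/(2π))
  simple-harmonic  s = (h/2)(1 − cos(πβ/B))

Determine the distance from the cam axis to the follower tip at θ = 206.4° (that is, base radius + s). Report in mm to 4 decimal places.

seg 1 [0°–84.7°] uniform, h=8: full span → s += 8 → s = 8.0000
seg 2 [84.7°–296.8°] uniform, h=28: θ=206.4° here. β=121.7, B=212.1. 28·121.7/212.1 = 16.0660 → s = 24.0660
radial distance = base radius + s = 21 + 24.0660 = 45.0660

45.0660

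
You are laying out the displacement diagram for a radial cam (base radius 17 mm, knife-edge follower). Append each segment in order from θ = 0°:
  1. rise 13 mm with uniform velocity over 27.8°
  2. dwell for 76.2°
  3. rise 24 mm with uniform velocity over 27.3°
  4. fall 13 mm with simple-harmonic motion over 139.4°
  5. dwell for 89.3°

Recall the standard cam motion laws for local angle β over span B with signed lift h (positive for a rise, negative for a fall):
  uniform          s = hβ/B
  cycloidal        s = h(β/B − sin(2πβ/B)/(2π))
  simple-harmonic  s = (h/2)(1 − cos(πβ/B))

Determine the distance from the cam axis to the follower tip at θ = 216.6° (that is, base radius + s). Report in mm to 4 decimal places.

seg 1 [0°–27.8°] uniform, h=13: full span → s += 13 → s = 13.0000
seg 2 [27.8°–104°] dwell: s stays 13.0000
seg 3 [104°–131.3°] uniform, h=24: full span → s += 24 → s = 37.0000
seg 4 [131.3°–270.7°] simple-harmonic, h=-13: θ=216.6° here. β=85.3, B=139.4. -13/2·(1 − cos(π·0.6119)) = -8.7384 → s = 28.2616
radial distance = base radius + s = 17 + 28.2616 = 45.2616

45.2616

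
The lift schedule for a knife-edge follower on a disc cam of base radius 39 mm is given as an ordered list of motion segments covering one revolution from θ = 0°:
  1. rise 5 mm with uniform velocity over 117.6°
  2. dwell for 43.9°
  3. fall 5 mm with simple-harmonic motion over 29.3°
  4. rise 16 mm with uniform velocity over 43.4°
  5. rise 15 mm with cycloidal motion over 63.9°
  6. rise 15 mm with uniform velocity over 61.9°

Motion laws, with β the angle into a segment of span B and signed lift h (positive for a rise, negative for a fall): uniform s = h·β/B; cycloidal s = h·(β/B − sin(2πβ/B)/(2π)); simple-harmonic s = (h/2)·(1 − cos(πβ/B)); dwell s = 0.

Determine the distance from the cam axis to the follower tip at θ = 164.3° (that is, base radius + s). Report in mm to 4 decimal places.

seg 1 [0°–117.6°] uniform, h=5: full span → s += 5 → s = 5.0000
seg 2 [117.6°–161.5°] dwell: s stays 5.0000
seg 3 [161.5°–190.8°] simple-harmonic, h=-5: θ=164.3° here. β=2.8, B=29.3. -5/2·(1 − cos(π·0.0956)) = -0.1118 → s = 4.8882
radial distance = base radius + s = 39 + 4.8882 = 43.8882

43.8882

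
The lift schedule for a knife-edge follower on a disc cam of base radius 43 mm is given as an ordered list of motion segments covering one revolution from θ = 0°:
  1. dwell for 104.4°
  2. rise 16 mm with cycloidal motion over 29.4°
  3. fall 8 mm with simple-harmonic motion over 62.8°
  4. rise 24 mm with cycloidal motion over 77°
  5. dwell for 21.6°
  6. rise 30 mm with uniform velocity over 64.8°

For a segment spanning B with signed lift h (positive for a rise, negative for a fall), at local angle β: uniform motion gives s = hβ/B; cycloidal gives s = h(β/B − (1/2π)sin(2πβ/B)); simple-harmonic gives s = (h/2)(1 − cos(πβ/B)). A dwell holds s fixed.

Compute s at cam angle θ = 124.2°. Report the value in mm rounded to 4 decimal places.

seg 1 [0°–104.4°] dwell: s stays 0.0000
seg 2 [104.4°–133.8°] cycloidal, h=16: θ=124.2° here. β=19.8, B=29.4. 16·(0.6735 − sin(2π·0.6735)/(2π)) = 13.0332 → s = 13.0332

13.0332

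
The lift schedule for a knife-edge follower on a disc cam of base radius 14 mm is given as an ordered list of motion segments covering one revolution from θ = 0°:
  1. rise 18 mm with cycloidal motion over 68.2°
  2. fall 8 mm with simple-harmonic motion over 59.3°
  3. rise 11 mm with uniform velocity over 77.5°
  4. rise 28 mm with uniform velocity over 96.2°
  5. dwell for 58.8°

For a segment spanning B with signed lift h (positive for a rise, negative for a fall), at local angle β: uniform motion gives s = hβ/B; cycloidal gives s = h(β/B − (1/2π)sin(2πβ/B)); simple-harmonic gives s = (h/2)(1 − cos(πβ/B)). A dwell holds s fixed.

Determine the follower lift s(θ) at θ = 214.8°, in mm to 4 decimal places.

seg 1 [0°–68.2°] cycloidal, h=18: full span → s += 18 → s = 18.0000
seg 2 [68.2°–127.5°] simple-harmonic, h=-8: full span → s += -8 → s = 10.0000
seg 3 [127.5°–205°] uniform, h=11: full span → s += 11 → s = 21.0000
seg 4 [205°–301.2°] uniform, h=28: θ=214.8° here. β=9.8, B=96.2. 28·9.8/96.2 = 2.8524 → s = 23.8524

23.8524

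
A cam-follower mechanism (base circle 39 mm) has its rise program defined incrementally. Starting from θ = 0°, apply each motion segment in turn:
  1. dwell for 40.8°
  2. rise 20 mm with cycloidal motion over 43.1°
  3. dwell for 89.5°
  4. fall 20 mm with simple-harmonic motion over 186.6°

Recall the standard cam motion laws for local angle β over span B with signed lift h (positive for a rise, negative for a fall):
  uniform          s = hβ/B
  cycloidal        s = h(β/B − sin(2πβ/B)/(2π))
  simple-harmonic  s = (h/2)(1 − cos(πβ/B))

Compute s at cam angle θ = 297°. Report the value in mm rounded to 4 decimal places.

seg 1 [0°–40.8°] dwell: s stays 0.0000
seg 2 [40.8°–83.9°] cycloidal, h=20: full span → s += 20 → s = 20.0000
seg 3 [83.9°–173.4°] dwell: s stays 20.0000
seg 4 [173.4°–360°] simple-harmonic, h=-20: θ=297° here. β=123.6, B=186.6. -20/2·(1 − cos(π·0.6624)) = -14.8829 → s = 5.1171

5.1171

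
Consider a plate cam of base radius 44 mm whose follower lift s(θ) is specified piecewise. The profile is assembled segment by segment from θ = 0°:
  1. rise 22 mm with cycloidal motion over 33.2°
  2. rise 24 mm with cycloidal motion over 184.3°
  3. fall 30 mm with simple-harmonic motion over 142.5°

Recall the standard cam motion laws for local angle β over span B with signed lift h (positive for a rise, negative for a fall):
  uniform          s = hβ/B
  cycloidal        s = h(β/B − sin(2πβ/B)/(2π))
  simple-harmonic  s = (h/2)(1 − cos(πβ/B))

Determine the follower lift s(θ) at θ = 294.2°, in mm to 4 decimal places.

seg 1 [0°–33.2°] cycloidal, h=22: full span → s += 22 → s = 22.0000
seg 2 [33.2°–217.5°] cycloidal, h=24: full span → s += 24 → s = 46.0000
seg 3 [217.5°–360°] simple-harmonic, h=-30: θ=294.2° here. β=76.7, B=142.5. -30/2·(1 − cos(π·0.5382)) = -16.7979 → s = 29.2021

29.2021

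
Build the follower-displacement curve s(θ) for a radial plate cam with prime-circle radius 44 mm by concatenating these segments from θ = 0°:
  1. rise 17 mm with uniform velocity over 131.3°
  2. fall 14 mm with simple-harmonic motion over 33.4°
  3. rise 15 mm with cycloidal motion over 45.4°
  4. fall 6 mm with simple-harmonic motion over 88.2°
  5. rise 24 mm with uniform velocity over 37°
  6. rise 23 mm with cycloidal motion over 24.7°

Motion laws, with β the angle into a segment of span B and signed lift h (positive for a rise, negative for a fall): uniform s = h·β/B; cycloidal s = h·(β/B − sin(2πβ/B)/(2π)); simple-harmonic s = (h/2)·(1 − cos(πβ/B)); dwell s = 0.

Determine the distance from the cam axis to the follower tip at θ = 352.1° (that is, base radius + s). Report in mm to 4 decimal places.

seg 1 [0°–131.3°] uniform, h=17: full span → s += 17 → s = 17.0000
seg 2 [131.3°–164.7°] simple-harmonic, h=-14: full span → s += -14 → s = 3.0000
seg 3 [164.7°–210.1°] cycloidal, h=15: full span → s += 15 → s = 18.0000
seg 4 [210.1°–298.3°] simple-harmonic, h=-6: full span → s += -6 → s = 12.0000
seg 5 [298.3°–335.3°] uniform, h=24: full span → s += 24 → s = 36.0000
seg 6 [335.3°–360°] cycloidal, h=23: θ=352.1° here. β=16.8, B=24.7. 23·(0.6802 − sin(2π·0.6802)/(2π)) = 18.9575 → s = 54.9575
radial distance = base radius + s = 44 + 54.9575 = 98.9575

98.9575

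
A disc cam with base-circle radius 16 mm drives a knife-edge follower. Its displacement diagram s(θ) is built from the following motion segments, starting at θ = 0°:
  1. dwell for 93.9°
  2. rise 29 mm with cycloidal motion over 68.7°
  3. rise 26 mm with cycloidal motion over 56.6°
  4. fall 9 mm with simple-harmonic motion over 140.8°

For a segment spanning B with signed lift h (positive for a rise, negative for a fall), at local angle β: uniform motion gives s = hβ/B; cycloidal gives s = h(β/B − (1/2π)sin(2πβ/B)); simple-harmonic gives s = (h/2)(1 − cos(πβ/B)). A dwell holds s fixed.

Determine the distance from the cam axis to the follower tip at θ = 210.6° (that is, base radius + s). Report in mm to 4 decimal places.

seg 1 [0°–93.9°] dwell: s stays 0.0000
seg 2 [93.9°–162.6°] cycloidal, h=29: full span → s += 29 → s = 29.0000
seg 3 [162.6°–219.2°] cycloidal, h=26: θ=210.6° here. β=48, B=56.6. 26·(0.8481 − sin(2π·0.8481)/(2π)) = 25.4267 → s = 54.4267
radial distance = base radius + s = 16 + 54.4267 = 70.4267

70.4267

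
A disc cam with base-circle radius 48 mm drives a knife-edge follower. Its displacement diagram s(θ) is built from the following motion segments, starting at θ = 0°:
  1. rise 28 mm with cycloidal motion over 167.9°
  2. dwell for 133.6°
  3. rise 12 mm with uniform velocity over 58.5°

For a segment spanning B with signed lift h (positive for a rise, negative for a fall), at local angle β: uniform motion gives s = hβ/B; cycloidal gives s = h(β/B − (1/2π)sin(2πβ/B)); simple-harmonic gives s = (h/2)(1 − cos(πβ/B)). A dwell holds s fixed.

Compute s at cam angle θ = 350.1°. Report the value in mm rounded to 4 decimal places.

seg 1 [0°–167.9°] cycloidal, h=28: full span → s += 28 → s = 28.0000
seg 2 [167.9°–301.5°] dwell: s stays 28.0000
seg 3 [301.5°–360°] uniform, h=12: θ=350.1° here. β=48.6, B=58.5. 12·48.6/58.5 = 9.9692 → s = 37.9692

37.9692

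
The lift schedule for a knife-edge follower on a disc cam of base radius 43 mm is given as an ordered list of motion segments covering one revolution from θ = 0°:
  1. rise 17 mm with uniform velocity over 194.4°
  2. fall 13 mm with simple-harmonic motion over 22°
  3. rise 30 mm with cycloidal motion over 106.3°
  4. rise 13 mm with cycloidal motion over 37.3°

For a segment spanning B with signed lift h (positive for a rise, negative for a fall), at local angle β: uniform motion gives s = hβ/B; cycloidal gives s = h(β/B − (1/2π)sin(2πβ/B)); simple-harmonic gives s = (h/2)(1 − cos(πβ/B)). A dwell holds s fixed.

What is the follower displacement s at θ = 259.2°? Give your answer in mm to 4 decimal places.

seg 1 [0°–194.4°] uniform, h=17: full span → s += 17 → s = 17.0000
seg 2 [194.4°–216.4°] simple-harmonic, h=-13: full span → s += -13 → s = 4.0000
seg 3 [216.4°–322.7°] cycloidal, h=30: θ=259.2° here. β=42.8, B=106.3. 30·(0.4026 − sin(2π·0.4026)/(2π)) = 9.3369 → s = 13.3369

13.3369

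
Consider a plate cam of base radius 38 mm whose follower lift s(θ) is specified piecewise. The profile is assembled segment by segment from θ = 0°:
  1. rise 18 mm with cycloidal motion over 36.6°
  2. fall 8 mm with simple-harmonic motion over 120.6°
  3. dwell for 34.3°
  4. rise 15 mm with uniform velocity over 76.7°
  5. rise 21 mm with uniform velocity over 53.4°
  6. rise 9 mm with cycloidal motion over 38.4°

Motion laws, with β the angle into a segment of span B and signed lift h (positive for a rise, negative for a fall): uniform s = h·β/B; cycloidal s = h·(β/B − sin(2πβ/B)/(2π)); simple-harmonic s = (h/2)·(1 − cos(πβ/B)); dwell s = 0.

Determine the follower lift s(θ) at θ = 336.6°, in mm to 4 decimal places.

seg 1 [0°–36.6°] cycloidal, h=18: full span → s += 18 → s = 18.0000
seg 2 [36.6°–157.2°] simple-harmonic, h=-8: full span → s += -8 → s = 10.0000
seg 3 [157.2°–191.5°] dwell: s stays 10.0000
seg 4 [191.5°–268.2°] uniform, h=15: full span → s += 15 → s = 25.0000
seg 5 [268.2°–321.6°] uniform, h=21: full span → s += 21 → s = 46.0000
seg 6 [321.6°–360°] cycloidal, h=9: θ=336.6° here. β=15, B=38.4. 9·(0.3906 − sin(2π·0.3906)/(2π)) = 2.6069 → s = 48.6069

48.6069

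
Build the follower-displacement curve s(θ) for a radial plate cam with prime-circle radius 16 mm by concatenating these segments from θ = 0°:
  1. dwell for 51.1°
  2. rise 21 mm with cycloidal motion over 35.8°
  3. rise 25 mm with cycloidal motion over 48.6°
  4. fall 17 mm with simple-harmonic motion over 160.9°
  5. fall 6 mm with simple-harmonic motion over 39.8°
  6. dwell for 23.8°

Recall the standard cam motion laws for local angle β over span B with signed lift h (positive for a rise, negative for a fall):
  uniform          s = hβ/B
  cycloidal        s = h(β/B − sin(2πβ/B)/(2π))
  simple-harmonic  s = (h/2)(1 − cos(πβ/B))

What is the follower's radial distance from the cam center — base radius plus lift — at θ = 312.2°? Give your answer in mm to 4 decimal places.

seg 1 [0°–51.1°] dwell: s stays 0.0000
seg 2 [51.1°–86.9°] cycloidal, h=21: full span → s += 21 → s = 21.0000
seg 3 [86.9°–135.5°] cycloidal, h=25: full span → s += 25 → s = 46.0000
seg 4 [135.5°–296.4°] simple-harmonic, h=-17: full span → s += -17 → s = 29.0000
seg 5 [296.4°–336.2°] simple-harmonic, h=-6: θ=312.2° here. β=15.8, B=39.8. -6/2·(1 − cos(π·0.3970)) = -2.0460 → s = 26.9540
radial distance = base radius + s = 16 + 26.9540 = 42.9540

42.9540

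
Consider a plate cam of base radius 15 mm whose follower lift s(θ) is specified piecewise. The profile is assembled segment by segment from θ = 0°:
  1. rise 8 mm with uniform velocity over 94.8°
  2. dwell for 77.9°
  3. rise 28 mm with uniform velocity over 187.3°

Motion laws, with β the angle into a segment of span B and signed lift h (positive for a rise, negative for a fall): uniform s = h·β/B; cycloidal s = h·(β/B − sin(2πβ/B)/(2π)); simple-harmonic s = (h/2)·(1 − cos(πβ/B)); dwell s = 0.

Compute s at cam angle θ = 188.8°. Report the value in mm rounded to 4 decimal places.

seg 1 [0°–94.8°] uniform, h=8: full span → s += 8 → s = 8.0000
seg 2 [94.8°–172.7°] dwell: s stays 8.0000
seg 3 [172.7°–360°] uniform, h=28: θ=188.8° here. β=16.1, B=187.3. 28·16.1/187.3 = 2.4068 → s = 10.4068

10.4068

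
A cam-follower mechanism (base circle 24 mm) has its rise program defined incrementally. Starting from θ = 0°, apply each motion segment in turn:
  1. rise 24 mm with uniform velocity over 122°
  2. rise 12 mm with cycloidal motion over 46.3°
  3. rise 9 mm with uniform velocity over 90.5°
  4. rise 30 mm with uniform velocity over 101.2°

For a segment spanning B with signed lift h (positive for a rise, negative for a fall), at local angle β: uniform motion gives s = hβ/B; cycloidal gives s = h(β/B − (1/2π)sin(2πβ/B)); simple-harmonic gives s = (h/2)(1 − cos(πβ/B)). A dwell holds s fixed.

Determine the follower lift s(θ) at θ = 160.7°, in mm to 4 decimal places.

seg 1 [0°–122°] uniform, h=24: full span → s += 24 → s = 24.0000
seg 2 [122°–168.3°] cycloidal, h=12: θ=160.7° here. β=38.7, B=46.3. 12·(0.8359 − sin(2π·0.8359)/(2π)) = 11.6689 → s = 35.6689

35.6689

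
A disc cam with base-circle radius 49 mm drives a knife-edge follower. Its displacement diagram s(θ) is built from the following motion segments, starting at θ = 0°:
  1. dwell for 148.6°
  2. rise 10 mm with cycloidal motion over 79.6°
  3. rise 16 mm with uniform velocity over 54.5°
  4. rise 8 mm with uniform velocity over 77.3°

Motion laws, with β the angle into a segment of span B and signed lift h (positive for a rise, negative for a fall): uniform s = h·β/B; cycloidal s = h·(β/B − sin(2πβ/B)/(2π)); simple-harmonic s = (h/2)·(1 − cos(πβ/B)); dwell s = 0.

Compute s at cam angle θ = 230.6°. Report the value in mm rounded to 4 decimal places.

seg 1 [0°–148.6°] dwell: s stays 0.0000
seg 2 [148.6°–228.2°] cycloidal, h=10: full span → s += 10 → s = 10.0000
seg 3 [228.2°–282.7°] uniform, h=16: θ=230.6° here. β=2.4, B=54.5. 16·2.4/54.5 = 0.7046 → s = 10.7046

10.7046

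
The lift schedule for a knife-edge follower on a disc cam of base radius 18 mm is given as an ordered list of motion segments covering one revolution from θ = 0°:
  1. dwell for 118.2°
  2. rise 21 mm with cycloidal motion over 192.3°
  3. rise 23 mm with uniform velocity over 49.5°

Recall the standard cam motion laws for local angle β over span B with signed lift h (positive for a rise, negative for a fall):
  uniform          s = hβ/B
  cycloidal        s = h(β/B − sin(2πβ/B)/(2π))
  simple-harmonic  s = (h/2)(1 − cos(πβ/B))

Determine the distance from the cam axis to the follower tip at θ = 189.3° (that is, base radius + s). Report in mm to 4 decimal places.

seg 1 [0°–118.2°] dwell: s stays 0.0000
seg 2 [118.2°–310.5°] cycloidal, h=21: θ=189.3° here. β=71.1, B=192.3. 21·(0.3697 − sin(2π·0.3697)/(2π)) = 5.3242 → s = 5.3242
radial distance = base radius + s = 18 + 5.3242 = 23.3242

23.3242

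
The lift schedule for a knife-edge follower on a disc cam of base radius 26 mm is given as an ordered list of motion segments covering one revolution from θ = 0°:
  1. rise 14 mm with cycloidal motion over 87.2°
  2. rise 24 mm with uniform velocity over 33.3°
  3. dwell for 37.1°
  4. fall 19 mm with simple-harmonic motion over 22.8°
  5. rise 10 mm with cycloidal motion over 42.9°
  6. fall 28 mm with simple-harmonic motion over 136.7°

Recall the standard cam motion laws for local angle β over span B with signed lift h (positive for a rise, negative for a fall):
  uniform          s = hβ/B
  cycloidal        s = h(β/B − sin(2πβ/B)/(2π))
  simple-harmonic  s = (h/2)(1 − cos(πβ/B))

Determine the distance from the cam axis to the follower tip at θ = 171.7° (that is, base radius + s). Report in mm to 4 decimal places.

seg 1 [0°–87.2°] cycloidal, h=14: full span → s += 14 → s = 14.0000
seg 2 [87.2°–120.5°] uniform, h=24: full span → s += 24 → s = 38.0000
seg 3 [120.5°–157.6°] dwell: s stays 38.0000
seg 4 [157.6°–180.4°] simple-harmonic, h=-19: θ=171.7° here. β=14.1, B=22.8. -19/2·(1 − cos(π·0.6184)) = -12.9533 → s = 25.0467
radial distance = base radius + s = 26 + 25.0467 = 51.0467

51.0467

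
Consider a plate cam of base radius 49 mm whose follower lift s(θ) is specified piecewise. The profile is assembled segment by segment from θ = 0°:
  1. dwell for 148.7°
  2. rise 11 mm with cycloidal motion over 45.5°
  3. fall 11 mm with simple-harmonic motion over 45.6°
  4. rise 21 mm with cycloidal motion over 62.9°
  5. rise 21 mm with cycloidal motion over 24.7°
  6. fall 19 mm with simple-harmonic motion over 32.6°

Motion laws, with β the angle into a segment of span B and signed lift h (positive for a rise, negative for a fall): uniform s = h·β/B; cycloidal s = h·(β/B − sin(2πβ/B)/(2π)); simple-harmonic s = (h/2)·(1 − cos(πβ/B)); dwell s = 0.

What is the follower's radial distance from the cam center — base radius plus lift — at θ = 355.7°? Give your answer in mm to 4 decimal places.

seg 1 [0°–148.7°] dwell: s stays 0.0000
seg 2 [148.7°–194.2°] cycloidal, h=11: full span → s += 11 → s = 11.0000
seg 3 [194.2°–239.8°] simple-harmonic, h=-11: full span → s += -11 → s = 0.0000
seg 4 [239.8°–302.7°] cycloidal, h=21: full span → s += 21 → s = 21.0000
seg 5 [302.7°–327.4°] cycloidal, h=21: full span → s += 21 → s = 42.0000
seg 6 [327.4°–360°] simple-harmonic, h=-19: θ=355.7° here. β=28.3, B=32.6. -19/2·(1 − cos(π·0.8681)) = -18.1960 → s = 23.8040
radial distance = base radius + s = 49 + 23.8040 = 72.8040

72.8040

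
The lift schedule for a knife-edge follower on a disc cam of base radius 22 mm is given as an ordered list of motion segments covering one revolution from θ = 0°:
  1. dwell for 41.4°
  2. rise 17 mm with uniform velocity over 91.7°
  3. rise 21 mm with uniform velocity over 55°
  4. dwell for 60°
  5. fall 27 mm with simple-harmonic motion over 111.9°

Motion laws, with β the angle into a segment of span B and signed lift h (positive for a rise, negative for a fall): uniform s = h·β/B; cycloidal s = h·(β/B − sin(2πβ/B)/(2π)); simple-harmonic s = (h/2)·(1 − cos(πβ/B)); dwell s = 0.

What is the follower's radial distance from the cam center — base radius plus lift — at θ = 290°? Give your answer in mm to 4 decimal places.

seg 1 [0°–41.4°] dwell: s stays 0.0000
seg 2 [41.4°–133.1°] uniform, h=17: full span → s += 17 → s = 17.0000
seg 3 [133.1°–188.1°] uniform, h=21: full span → s += 21 → s = 38.0000
seg 4 [188.1°–248.1°] dwell: s stays 38.0000
seg 5 [248.1°–360°] simple-harmonic, h=-27: θ=290° here. β=41.9, B=111.9. -27/2·(1 − cos(π·0.3744)) = -8.3119 → s = 29.6881
radial distance = base radius + s = 22 + 29.6881 = 51.6881

51.6881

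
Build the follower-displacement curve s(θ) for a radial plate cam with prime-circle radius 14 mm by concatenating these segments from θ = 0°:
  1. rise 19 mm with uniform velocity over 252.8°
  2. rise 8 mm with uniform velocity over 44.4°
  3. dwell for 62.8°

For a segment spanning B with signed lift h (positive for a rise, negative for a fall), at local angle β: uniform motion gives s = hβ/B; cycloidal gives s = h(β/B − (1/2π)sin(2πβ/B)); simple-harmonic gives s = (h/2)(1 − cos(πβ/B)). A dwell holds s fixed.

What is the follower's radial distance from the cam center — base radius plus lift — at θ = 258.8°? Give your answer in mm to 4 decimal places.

seg 1 [0°–252.8°] uniform, h=19: full span → s += 19 → s = 19.0000
seg 2 [252.8°–297.2°] uniform, h=8: θ=258.8° here. β=6, B=44.4. 8·6/44.4 = 1.0811 → s = 20.0811
radial distance = base radius + s = 14 + 20.0811 = 34.0811

34.0811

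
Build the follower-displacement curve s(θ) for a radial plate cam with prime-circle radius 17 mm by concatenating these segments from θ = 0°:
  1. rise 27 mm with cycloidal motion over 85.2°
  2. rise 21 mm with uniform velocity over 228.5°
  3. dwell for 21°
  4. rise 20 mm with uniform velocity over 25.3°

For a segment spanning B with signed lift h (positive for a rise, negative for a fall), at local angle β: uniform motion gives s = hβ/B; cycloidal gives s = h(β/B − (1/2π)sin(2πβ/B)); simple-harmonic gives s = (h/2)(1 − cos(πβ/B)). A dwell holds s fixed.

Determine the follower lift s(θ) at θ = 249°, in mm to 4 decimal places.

seg 1 [0°–85.2°] cycloidal, h=27: full span → s += 27 → s = 27.0000
seg 2 [85.2°–313.7°] uniform, h=21: θ=249° here. β=163.8, B=228.5. 21·163.8/228.5 = 15.0538 → s = 42.0538

42.0538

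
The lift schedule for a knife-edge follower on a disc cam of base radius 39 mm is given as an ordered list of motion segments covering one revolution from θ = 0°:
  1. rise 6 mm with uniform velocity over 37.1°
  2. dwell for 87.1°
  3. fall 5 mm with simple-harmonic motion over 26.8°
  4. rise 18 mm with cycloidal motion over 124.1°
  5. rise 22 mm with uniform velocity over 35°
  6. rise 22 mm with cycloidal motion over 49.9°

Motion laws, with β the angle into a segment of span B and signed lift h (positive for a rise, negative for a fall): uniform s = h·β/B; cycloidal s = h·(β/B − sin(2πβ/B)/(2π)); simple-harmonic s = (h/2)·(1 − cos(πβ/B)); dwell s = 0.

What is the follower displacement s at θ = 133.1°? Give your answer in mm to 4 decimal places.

seg 1 [0°–37.1°] uniform, h=6: full span → s += 6 → s = 6.0000
seg 2 [37.1°–124.2°] dwell: s stays 6.0000
seg 3 [124.2°–151°] simple-harmonic, h=-5: θ=133.1° here. β=8.9, B=26.8. -5/2·(1 − cos(π·0.3321)) = -1.2415 → s = 4.7585

4.7585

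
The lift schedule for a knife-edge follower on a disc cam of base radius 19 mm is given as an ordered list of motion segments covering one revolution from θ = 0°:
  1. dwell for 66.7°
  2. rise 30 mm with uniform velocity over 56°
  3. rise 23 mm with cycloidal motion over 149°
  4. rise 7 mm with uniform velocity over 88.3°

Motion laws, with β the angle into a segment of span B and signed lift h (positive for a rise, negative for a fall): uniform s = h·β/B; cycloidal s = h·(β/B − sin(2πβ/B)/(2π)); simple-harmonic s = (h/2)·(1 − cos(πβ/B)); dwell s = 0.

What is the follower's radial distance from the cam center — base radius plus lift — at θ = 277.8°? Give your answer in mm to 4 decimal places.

seg 1 [0°–66.7°] dwell: s stays 0.0000
seg 2 [66.7°–122.7°] uniform, h=30: full span → s += 30 → s = 30.0000
seg 3 [122.7°–271.7°] cycloidal, h=23: full span → s += 23 → s = 53.0000
seg 4 [271.7°–360°] uniform, h=7: θ=277.8° here. β=6.1, B=88.3. 7·6.1/88.3 = 0.4836 → s = 53.4836
radial distance = base radius + s = 19 + 53.4836 = 72.4836

72.4836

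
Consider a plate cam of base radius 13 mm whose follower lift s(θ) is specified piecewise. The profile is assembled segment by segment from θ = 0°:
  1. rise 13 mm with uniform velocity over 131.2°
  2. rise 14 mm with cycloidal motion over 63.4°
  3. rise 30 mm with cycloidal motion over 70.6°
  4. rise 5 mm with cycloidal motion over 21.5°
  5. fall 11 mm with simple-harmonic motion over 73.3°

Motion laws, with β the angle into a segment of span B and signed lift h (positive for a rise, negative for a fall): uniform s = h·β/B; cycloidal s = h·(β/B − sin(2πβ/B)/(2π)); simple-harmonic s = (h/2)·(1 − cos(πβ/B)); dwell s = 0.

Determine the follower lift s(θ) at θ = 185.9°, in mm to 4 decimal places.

seg 1 [0°–131.2°] uniform, h=13: full span → s += 13 → s = 13.0000
seg 2 [131.2°–194.6°] cycloidal, h=14: θ=185.9° here. β=54.7, B=63.4. 14·(0.8628 − sin(2π·0.8628)/(2π)) = 13.7707 → s = 26.7707

26.7707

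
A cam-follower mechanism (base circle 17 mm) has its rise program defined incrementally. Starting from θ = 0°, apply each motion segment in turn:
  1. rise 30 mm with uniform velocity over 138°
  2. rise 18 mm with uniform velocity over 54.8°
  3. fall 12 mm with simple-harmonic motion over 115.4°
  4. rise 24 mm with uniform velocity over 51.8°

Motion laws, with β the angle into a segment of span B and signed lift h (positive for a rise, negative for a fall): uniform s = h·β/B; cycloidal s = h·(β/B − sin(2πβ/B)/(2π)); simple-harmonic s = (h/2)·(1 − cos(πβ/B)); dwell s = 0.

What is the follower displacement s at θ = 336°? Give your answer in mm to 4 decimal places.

seg 1 [0°–138°] uniform, h=30: full span → s += 30 → s = 30.0000
seg 2 [138°–192.8°] uniform, h=18: full span → s += 18 → s = 48.0000
seg 3 [192.8°–308.2°] simple-harmonic, h=-12: full span → s += -12 → s = 36.0000
seg 4 [308.2°–360°] uniform, h=24: θ=336° here. β=27.8, B=51.8. 24·27.8/51.8 = 12.8803 → s = 48.8803

48.8803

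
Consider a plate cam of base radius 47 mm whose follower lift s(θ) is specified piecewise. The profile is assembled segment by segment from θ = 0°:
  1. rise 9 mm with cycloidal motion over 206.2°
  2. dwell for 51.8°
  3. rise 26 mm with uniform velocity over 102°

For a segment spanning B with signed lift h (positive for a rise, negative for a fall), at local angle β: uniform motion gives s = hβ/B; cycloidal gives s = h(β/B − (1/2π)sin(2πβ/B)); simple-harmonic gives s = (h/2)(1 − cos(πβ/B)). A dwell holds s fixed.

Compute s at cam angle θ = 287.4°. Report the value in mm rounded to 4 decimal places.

seg 1 [0°–206.2°] cycloidal, h=9: full span → s += 9 → s = 9.0000
seg 2 [206.2°–258°] dwell: s stays 9.0000
seg 3 [258°–360°] uniform, h=26: θ=287.4° here. β=29.4, B=102. 26·29.4/102 = 7.4941 → s = 16.4941

16.4941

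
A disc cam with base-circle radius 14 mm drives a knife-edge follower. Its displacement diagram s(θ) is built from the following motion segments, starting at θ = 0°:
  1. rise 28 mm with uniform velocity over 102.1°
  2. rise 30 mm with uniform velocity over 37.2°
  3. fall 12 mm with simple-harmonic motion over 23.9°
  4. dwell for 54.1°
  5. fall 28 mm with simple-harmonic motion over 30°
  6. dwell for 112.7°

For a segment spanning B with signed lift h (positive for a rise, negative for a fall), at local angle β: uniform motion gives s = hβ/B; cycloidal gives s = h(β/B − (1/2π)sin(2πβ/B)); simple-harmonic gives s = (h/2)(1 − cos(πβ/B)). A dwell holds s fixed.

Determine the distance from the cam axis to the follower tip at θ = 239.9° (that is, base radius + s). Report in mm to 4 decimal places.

seg 1 [0°–102.1°] uniform, h=28: full span → s += 28 → s = 28.0000
seg 2 [102.1°–139.3°] uniform, h=30: full span → s += 30 → s = 58.0000
seg 3 [139.3°–163.2°] simple-harmonic, h=-12: full span → s += -12 → s = 46.0000
seg 4 [163.2°–217.3°] dwell: s stays 46.0000
seg 5 [217.3°–247.3°] simple-harmonic, h=-28: θ=239.9° here. β=22.6, B=30. -28/2·(1 − cos(π·0.7533)) = -24.0026 → s = 21.9974
radial distance = base radius + s = 14 + 21.9974 = 35.9974

35.9974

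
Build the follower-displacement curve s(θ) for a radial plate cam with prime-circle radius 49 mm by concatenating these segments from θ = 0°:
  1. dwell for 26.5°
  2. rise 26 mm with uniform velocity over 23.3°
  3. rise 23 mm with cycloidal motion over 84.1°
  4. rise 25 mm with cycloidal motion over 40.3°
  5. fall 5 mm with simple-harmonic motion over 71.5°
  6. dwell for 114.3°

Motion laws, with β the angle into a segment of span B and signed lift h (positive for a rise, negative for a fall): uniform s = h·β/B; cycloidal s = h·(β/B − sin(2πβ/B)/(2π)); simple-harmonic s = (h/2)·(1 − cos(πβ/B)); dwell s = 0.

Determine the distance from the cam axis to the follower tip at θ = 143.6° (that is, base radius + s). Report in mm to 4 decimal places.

seg 1 [0°–26.5°] dwell: s stays 0.0000
seg 2 [26.5°–49.8°] uniform, h=26: full span → s += 26 → s = 26.0000
seg 3 [49.8°–133.9°] cycloidal, h=23: full span → s += 23 → s = 49.0000
seg 4 [133.9°–174.2°] cycloidal, h=25: θ=143.6° here. β=9.7, B=40.3. 25·(0.2407 − sin(2π·0.2407)/(2π)) = 2.0453 → s = 51.0453
radial distance = base radius + s = 49 + 51.0453 = 100.0453

100.0453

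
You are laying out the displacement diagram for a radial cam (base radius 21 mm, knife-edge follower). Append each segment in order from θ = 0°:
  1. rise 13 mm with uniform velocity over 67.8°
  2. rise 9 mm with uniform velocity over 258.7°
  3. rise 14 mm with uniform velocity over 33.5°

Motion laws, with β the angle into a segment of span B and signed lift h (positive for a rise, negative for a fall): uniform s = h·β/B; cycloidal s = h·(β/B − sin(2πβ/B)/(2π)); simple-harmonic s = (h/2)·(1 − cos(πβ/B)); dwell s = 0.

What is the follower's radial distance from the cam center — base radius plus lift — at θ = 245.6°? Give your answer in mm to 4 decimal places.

seg 1 [0°–67.8°] uniform, h=13: full span → s += 13 → s = 13.0000
seg 2 [67.8°–326.5°] uniform, h=9: θ=245.6° here. β=177.8, B=258.7. 9·177.8/258.7 = 6.1855 → s = 19.1855
radial distance = base radius + s = 21 + 19.1855 = 40.1855

40.1855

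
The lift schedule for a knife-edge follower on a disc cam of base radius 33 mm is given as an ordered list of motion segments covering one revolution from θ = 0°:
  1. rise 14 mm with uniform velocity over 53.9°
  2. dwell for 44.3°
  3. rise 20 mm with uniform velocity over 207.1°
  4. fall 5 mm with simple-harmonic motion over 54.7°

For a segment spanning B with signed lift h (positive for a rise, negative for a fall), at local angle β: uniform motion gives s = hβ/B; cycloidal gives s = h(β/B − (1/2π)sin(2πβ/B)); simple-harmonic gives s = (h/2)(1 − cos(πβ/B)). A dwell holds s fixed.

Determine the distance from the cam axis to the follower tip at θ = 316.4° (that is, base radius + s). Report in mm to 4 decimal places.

seg 1 [0°–53.9°] uniform, h=14: full span → s += 14 → s = 14.0000
seg 2 [53.9°–98.2°] dwell: s stays 14.0000
seg 3 [98.2°–305.3°] uniform, h=20: full span → s += 20 → s = 34.0000
seg 4 [305.3°–360°] simple-harmonic, h=-5: θ=316.4° here. β=11.1, B=54.7. -5/2·(1 − cos(π·0.2029)) = -0.4910 → s = 33.5090
radial distance = base radius + s = 33 + 33.5090 = 66.5090

66.5090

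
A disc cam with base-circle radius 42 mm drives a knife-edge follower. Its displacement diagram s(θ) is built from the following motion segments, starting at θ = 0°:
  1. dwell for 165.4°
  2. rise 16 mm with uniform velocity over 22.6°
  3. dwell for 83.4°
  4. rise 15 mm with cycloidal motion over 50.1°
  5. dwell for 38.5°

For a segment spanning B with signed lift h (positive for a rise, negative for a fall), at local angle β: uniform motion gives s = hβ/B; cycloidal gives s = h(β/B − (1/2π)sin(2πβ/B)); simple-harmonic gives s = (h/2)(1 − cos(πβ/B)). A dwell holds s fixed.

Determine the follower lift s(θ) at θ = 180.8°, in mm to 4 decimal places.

seg 1 [0°–165.4°] dwell: s stays 0.0000
seg 2 [165.4°–188°] uniform, h=16: θ=180.8° here. β=15.4, B=22.6. 16·15.4/22.6 = 10.9027 → s = 10.9027

10.9027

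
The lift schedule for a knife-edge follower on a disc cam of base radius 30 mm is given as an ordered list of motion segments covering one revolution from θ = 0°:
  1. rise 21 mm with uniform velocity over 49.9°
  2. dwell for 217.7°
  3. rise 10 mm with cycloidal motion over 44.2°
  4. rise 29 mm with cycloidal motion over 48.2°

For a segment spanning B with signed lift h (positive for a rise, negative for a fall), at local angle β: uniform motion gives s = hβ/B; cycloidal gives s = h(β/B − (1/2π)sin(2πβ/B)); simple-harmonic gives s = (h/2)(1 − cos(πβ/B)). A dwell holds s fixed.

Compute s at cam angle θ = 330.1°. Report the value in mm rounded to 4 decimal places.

seg 1 [0°–49.9°] uniform, h=21: full span → s += 21 → s = 21.0000
seg 2 [49.9°–267.6°] dwell: s stays 21.0000
seg 3 [267.6°–311.8°] cycloidal, h=10: full span → s += 10 → s = 31.0000
seg 4 [311.8°–360°] cycloidal, h=29: θ=330.1° here. β=18.3, B=48.2. 29·(0.3797 − sin(2π·0.3797)/(2π)) = 7.8438 → s = 38.8438

38.8438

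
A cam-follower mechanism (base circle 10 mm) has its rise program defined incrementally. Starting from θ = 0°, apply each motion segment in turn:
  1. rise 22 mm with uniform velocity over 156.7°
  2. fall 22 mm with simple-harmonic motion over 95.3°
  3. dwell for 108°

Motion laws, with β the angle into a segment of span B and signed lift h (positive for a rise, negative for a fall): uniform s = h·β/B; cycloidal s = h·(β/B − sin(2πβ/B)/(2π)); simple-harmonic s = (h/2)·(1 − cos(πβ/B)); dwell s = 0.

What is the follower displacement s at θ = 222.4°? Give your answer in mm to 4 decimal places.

seg 1 [0°–156.7°] uniform, h=22: full span → s += 22 → s = 22.0000
seg 2 [156.7°–252°] simple-harmonic, h=-22: θ=222.4° here. β=65.7, B=95.3. -22/2·(1 − cos(π·0.6894)) = -17.1658 → s = 4.8342

4.8342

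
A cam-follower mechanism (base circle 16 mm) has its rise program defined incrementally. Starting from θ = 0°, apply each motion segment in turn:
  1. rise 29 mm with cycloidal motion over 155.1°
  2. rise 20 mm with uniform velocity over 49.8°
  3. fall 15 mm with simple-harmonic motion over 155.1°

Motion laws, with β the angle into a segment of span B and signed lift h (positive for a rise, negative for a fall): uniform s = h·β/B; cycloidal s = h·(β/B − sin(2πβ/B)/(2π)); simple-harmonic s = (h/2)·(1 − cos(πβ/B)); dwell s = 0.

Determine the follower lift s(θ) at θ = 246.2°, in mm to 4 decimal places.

seg 1 [0°–155.1°] cycloidal, h=29: full span → s += 29 → s = 29.0000
seg 2 [155.1°–204.9°] uniform, h=20: full span → s += 20 → s = 49.0000
seg 3 [204.9°–360°] simple-harmonic, h=-15: θ=246.2° here. β=41.3, B=155.1. -15/2·(1 − cos(π·0.2663)) = -2.4748 → s = 46.5252

46.5252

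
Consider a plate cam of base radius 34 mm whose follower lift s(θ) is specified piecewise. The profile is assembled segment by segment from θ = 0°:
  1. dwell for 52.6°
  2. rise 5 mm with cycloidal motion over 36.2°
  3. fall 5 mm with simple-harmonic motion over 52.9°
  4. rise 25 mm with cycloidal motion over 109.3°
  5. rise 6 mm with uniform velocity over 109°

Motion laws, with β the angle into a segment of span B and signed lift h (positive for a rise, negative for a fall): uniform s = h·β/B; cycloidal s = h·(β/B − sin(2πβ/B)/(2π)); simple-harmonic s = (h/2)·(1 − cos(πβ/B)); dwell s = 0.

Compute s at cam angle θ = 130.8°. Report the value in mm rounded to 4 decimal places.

seg 1 [0°–52.6°] dwell: s stays 0.0000
seg 2 [52.6°–88.8°] cycloidal, h=5: full span → s += 5 → s = 5.0000
seg 3 [88.8°–141.7°] simple-harmonic, h=-5: θ=130.8° here. β=42, B=52.9. -5/2·(1 − cos(π·0.7940)) = -4.4943 → s = 0.5057

0.5057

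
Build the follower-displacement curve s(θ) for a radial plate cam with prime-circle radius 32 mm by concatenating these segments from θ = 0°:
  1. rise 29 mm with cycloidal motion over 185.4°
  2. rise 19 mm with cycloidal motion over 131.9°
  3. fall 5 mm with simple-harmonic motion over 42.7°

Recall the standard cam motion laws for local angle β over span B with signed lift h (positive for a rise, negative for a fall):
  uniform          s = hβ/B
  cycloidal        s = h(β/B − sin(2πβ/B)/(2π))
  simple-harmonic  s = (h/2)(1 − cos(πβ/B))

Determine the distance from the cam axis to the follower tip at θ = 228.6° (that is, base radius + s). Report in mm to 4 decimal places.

seg 1 [0°–185.4°] cycloidal, h=29: full span → s += 29 → s = 29.0000
seg 2 [185.4°–317.3°] cycloidal, h=19: θ=228.6° here. β=43.2, B=131.9. 19·(0.3275 − sin(2π·0.3275)/(2π)) = 3.5506 → s = 32.5506
radial distance = base radius + s = 32 + 32.5506 = 64.5506

64.5506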